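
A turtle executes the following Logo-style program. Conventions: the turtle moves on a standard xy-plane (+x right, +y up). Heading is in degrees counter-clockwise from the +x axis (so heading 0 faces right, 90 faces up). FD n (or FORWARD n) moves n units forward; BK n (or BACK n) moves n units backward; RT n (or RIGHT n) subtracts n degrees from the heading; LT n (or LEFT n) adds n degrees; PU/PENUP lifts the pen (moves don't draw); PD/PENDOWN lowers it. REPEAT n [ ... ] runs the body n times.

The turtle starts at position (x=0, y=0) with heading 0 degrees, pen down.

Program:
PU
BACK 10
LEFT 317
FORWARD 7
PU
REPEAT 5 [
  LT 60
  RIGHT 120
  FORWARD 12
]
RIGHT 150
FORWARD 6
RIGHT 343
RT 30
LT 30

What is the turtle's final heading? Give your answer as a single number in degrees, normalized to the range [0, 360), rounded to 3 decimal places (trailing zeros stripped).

Executing turtle program step by step:
Start: pos=(0,0), heading=0, pen down
PU: pen up
BK 10: (0,0) -> (-10,0) [heading=0, move]
LT 317: heading 0 -> 317
FD 7: (-10,0) -> (-4.881,-4.774) [heading=317, move]
PU: pen up
REPEAT 5 [
  -- iteration 1/5 --
  LT 60: heading 317 -> 17
  RT 120: heading 17 -> 257
  FD 12: (-4.881,-4.774) -> (-7.58,-16.466) [heading=257, move]
  -- iteration 2/5 --
  LT 60: heading 257 -> 317
  RT 120: heading 317 -> 197
  FD 12: (-7.58,-16.466) -> (-19.056,-19.975) [heading=197, move]
  -- iteration 3/5 --
  LT 60: heading 197 -> 257
  RT 120: heading 257 -> 137
  FD 12: (-19.056,-19.975) -> (-27.832,-11.791) [heading=137, move]
  -- iteration 4/5 --
  LT 60: heading 137 -> 197
  RT 120: heading 197 -> 77
  FD 12: (-27.832,-11.791) -> (-25.132,-0.098) [heading=77, move]
  -- iteration 5/5 --
  LT 60: heading 77 -> 137
  RT 120: heading 137 -> 17
  FD 12: (-25.132,-0.098) -> (-13.657,3.41) [heading=17, move]
]
RT 150: heading 17 -> 227
FD 6: (-13.657,3.41) -> (-17.749,-0.978) [heading=227, move]
RT 343: heading 227 -> 244
RT 30: heading 244 -> 214
LT 30: heading 214 -> 244
Final: pos=(-17.749,-0.978), heading=244, 0 segment(s) drawn

Answer: 244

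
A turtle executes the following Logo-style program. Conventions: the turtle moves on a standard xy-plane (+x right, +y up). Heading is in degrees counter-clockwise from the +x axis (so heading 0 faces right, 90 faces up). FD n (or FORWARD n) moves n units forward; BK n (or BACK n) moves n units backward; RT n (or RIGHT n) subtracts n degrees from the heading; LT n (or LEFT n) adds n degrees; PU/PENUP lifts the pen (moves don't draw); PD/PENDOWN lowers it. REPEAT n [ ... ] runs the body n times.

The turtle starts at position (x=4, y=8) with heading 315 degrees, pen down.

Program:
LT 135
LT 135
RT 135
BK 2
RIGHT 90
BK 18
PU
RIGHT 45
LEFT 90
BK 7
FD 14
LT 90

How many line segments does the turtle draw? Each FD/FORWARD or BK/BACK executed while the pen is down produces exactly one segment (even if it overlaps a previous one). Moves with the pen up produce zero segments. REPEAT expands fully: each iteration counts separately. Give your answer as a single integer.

Executing turtle program step by step:
Start: pos=(4,8), heading=315, pen down
LT 135: heading 315 -> 90
LT 135: heading 90 -> 225
RT 135: heading 225 -> 90
BK 2: (4,8) -> (4,6) [heading=90, draw]
RT 90: heading 90 -> 0
BK 18: (4,6) -> (-14,6) [heading=0, draw]
PU: pen up
RT 45: heading 0 -> 315
LT 90: heading 315 -> 45
BK 7: (-14,6) -> (-18.95,1.05) [heading=45, move]
FD 14: (-18.95,1.05) -> (-9.05,10.95) [heading=45, move]
LT 90: heading 45 -> 135
Final: pos=(-9.05,10.95), heading=135, 2 segment(s) drawn
Segments drawn: 2

Answer: 2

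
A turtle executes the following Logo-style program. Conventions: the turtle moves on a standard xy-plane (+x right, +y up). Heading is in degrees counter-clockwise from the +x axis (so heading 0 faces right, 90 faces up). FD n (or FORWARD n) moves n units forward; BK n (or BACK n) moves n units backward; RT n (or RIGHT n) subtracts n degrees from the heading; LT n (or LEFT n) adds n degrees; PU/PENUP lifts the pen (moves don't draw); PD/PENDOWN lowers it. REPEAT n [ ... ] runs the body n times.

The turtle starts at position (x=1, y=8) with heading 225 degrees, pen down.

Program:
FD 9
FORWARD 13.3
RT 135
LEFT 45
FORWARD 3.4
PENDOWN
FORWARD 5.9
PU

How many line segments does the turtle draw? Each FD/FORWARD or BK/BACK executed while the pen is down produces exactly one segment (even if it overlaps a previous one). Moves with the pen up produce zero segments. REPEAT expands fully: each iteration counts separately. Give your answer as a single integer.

Answer: 4

Derivation:
Executing turtle program step by step:
Start: pos=(1,8), heading=225, pen down
FD 9: (1,8) -> (-5.364,1.636) [heading=225, draw]
FD 13.3: (-5.364,1.636) -> (-14.768,-7.768) [heading=225, draw]
RT 135: heading 225 -> 90
LT 45: heading 90 -> 135
FD 3.4: (-14.768,-7.768) -> (-17.173,-5.364) [heading=135, draw]
PD: pen down
FD 5.9: (-17.173,-5.364) -> (-21.345,-1.192) [heading=135, draw]
PU: pen up
Final: pos=(-21.345,-1.192), heading=135, 4 segment(s) drawn
Segments drawn: 4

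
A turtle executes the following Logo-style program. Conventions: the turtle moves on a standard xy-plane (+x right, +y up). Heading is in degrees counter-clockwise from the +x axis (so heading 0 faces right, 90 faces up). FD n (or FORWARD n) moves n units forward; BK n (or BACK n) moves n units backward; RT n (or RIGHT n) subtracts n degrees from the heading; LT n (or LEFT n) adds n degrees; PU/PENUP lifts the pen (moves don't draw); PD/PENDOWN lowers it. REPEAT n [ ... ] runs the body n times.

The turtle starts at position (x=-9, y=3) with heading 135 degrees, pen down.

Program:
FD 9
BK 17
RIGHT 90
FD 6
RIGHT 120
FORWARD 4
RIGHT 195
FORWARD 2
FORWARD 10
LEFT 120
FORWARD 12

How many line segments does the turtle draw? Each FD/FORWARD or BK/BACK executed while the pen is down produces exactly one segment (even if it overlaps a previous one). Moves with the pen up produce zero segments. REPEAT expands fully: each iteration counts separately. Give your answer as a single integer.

Executing turtle program step by step:
Start: pos=(-9,3), heading=135, pen down
FD 9: (-9,3) -> (-15.364,9.364) [heading=135, draw]
BK 17: (-15.364,9.364) -> (-3.343,-2.657) [heading=135, draw]
RT 90: heading 135 -> 45
FD 6: (-3.343,-2.657) -> (0.899,1.586) [heading=45, draw]
RT 120: heading 45 -> 285
FD 4: (0.899,1.586) -> (1.935,-2.278) [heading=285, draw]
RT 195: heading 285 -> 90
FD 2: (1.935,-2.278) -> (1.935,-0.278) [heading=90, draw]
FD 10: (1.935,-0.278) -> (1.935,9.722) [heading=90, draw]
LT 120: heading 90 -> 210
FD 12: (1.935,9.722) -> (-8.458,3.722) [heading=210, draw]
Final: pos=(-8.458,3.722), heading=210, 7 segment(s) drawn
Segments drawn: 7

Answer: 7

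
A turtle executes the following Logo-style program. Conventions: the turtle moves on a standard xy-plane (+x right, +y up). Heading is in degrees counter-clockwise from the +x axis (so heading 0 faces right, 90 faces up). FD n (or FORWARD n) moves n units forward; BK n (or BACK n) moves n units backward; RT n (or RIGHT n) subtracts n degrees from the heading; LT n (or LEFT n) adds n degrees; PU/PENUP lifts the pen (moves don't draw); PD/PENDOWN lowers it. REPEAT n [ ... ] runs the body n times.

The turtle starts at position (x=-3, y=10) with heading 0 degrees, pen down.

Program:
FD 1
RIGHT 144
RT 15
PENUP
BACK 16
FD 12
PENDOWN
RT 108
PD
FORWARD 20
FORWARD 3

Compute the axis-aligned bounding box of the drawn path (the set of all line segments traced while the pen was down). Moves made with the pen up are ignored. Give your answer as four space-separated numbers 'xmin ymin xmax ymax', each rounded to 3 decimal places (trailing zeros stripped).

Answer: -3 10 1.734 34.402

Derivation:
Executing turtle program step by step:
Start: pos=(-3,10), heading=0, pen down
FD 1: (-3,10) -> (-2,10) [heading=0, draw]
RT 144: heading 0 -> 216
RT 15: heading 216 -> 201
PU: pen up
BK 16: (-2,10) -> (12.937,15.734) [heading=201, move]
FD 12: (12.937,15.734) -> (1.734,11.433) [heading=201, move]
PD: pen down
RT 108: heading 201 -> 93
PD: pen down
FD 20: (1.734,11.433) -> (0.688,31.406) [heading=93, draw]
FD 3: (0.688,31.406) -> (0.531,34.402) [heading=93, draw]
Final: pos=(0.531,34.402), heading=93, 3 segment(s) drawn

Segment endpoints: x in {-3, -2, 0.531, 0.688, 1.734}, y in {10, 11.433, 31.406, 34.402}
xmin=-3, ymin=10, xmax=1.734, ymax=34.402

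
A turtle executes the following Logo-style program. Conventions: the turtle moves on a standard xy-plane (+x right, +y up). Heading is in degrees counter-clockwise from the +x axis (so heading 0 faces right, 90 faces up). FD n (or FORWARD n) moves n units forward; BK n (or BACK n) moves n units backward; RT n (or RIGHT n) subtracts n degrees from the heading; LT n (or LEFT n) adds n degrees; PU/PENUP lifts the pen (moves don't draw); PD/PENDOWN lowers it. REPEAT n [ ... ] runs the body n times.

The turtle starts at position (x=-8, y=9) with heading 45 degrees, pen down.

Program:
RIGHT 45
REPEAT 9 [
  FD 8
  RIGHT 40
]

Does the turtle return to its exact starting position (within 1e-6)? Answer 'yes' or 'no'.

Executing turtle program step by step:
Start: pos=(-8,9), heading=45, pen down
RT 45: heading 45 -> 0
REPEAT 9 [
  -- iteration 1/9 --
  FD 8: (-8,9) -> (0,9) [heading=0, draw]
  RT 40: heading 0 -> 320
  -- iteration 2/9 --
  FD 8: (0,9) -> (6.128,3.858) [heading=320, draw]
  RT 40: heading 320 -> 280
  -- iteration 3/9 --
  FD 8: (6.128,3.858) -> (7.518,-4.021) [heading=280, draw]
  RT 40: heading 280 -> 240
  -- iteration 4/9 --
  FD 8: (7.518,-4.021) -> (3.518,-10.949) [heading=240, draw]
  RT 40: heading 240 -> 200
  -- iteration 5/9 --
  FD 8: (3.518,-10.949) -> (-4,-13.685) [heading=200, draw]
  RT 40: heading 200 -> 160
  -- iteration 6/9 --
  FD 8: (-4,-13.685) -> (-11.518,-10.949) [heading=160, draw]
  RT 40: heading 160 -> 120
  -- iteration 7/9 --
  FD 8: (-11.518,-10.949) -> (-15.518,-4.021) [heading=120, draw]
  RT 40: heading 120 -> 80
  -- iteration 8/9 --
  FD 8: (-15.518,-4.021) -> (-14.128,3.858) [heading=80, draw]
  RT 40: heading 80 -> 40
  -- iteration 9/9 --
  FD 8: (-14.128,3.858) -> (-8,9) [heading=40, draw]
  RT 40: heading 40 -> 0
]
Final: pos=(-8,9), heading=0, 9 segment(s) drawn

Start position: (-8, 9)
Final position: (-8, 9)
Distance = 0; < 1e-6 -> CLOSED

Answer: yes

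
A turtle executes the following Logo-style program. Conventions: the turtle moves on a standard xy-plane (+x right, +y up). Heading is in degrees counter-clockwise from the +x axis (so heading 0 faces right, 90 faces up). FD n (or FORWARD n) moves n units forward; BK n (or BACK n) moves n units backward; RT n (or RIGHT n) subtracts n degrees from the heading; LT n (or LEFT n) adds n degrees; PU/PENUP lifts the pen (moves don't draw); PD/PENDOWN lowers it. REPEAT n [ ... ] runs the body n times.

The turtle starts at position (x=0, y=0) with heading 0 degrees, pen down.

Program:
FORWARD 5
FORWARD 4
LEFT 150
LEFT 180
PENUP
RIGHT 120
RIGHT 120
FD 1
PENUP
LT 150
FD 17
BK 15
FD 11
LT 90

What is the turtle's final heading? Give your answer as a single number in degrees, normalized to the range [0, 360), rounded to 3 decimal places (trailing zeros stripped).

Executing turtle program step by step:
Start: pos=(0,0), heading=0, pen down
FD 5: (0,0) -> (5,0) [heading=0, draw]
FD 4: (5,0) -> (9,0) [heading=0, draw]
LT 150: heading 0 -> 150
LT 180: heading 150 -> 330
PU: pen up
RT 120: heading 330 -> 210
RT 120: heading 210 -> 90
FD 1: (9,0) -> (9,1) [heading=90, move]
PU: pen up
LT 150: heading 90 -> 240
FD 17: (9,1) -> (0.5,-13.722) [heading=240, move]
BK 15: (0.5,-13.722) -> (8,-0.732) [heading=240, move]
FD 11: (8,-0.732) -> (2.5,-10.258) [heading=240, move]
LT 90: heading 240 -> 330
Final: pos=(2.5,-10.258), heading=330, 2 segment(s) drawn

Answer: 330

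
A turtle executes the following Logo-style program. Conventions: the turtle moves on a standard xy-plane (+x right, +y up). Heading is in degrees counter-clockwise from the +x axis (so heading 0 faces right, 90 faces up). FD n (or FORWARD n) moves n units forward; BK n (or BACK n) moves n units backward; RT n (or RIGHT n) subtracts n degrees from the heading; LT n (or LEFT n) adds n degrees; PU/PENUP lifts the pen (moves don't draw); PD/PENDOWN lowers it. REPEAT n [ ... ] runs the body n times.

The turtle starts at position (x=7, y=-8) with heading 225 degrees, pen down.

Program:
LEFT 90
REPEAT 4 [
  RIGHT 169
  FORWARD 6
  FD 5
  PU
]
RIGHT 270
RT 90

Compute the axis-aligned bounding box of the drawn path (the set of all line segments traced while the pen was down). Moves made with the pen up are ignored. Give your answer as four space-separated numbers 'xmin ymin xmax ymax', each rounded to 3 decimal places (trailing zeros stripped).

Answer: -2.119 -8 7 -1.849

Derivation:
Executing turtle program step by step:
Start: pos=(7,-8), heading=225, pen down
LT 90: heading 225 -> 315
REPEAT 4 [
  -- iteration 1/4 --
  RT 169: heading 315 -> 146
  FD 6: (7,-8) -> (2.026,-4.645) [heading=146, draw]
  FD 5: (2.026,-4.645) -> (-2.119,-1.849) [heading=146, draw]
  PU: pen up
  -- iteration 2/4 --
  RT 169: heading 146 -> 337
  FD 6: (-2.119,-1.849) -> (3.404,-4.193) [heading=337, move]
  FD 5: (3.404,-4.193) -> (8.006,-6.147) [heading=337, move]
  PU: pen up
  -- iteration 3/4 --
  RT 169: heading 337 -> 168
  FD 6: (8.006,-6.147) -> (2.137,-4.899) [heading=168, move]
  FD 5: (2.137,-4.899) -> (-2.753,-3.86) [heading=168, move]
  PU: pen up
  -- iteration 4/4 --
  RT 169: heading 168 -> 359
  FD 6: (-2.753,-3.86) -> (3.246,-3.965) [heading=359, move]
  FD 5: (3.246,-3.965) -> (8.245,-4.052) [heading=359, move]
  PU: pen up
]
RT 270: heading 359 -> 89
RT 90: heading 89 -> 359
Final: pos=(8.245,-4.052), heading=359, 2 segment(s) drawn

Segment endpoints: x in {-2.119, 2.026, 7}, y in {-8, -4.645, -1.849}
xmin=-2.119, ymin=-8, xmax=7, ymax=-1.849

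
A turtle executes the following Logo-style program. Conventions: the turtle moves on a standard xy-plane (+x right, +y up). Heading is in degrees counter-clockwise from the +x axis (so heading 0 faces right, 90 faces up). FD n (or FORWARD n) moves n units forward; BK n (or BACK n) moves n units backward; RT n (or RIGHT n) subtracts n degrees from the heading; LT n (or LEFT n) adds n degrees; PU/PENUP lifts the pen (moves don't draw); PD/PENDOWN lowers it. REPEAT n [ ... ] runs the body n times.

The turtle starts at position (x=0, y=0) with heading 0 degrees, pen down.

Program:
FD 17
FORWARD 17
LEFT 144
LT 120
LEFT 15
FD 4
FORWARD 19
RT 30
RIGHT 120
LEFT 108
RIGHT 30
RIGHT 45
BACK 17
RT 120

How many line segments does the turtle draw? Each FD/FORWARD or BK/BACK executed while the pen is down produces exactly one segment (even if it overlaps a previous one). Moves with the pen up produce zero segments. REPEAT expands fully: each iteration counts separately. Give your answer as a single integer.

Answer: 5

Derivation:
Executing turtle program step by step:
Start: pos=(0,0), heading=0, pen down
FD 17: (0,0) -> (17,0) [heading=0, draw]
FD 17: (17,0) -> (34,0) [heading=0, draw]
LT 144: heading 0 -> 144
LT 120: heading 144 -> 264
LT 15: heading 264 -> 279
FD 4: (34,0) -> (34.626,-3.951) [heading=279, draw]
FD 19: (34.626,-3.951) -> (37.598,-22.717) [heading=279, draw]
RT 30: heading 279 -> 249
RT 120: heading 249 -> 129
LT 108: heading 129 -> 237
RT 30: heading 237 -> 207
RT 45: heading 207 -> 162
BK 17: (37.598,-22.717) -> (53.766,-27.97) [heading=162, draw]
RT 120: heading 162 -> 42
Final: pos=(53.766,-27.97), heading=42, 5 segment(s) drawn
Segments drawn: 5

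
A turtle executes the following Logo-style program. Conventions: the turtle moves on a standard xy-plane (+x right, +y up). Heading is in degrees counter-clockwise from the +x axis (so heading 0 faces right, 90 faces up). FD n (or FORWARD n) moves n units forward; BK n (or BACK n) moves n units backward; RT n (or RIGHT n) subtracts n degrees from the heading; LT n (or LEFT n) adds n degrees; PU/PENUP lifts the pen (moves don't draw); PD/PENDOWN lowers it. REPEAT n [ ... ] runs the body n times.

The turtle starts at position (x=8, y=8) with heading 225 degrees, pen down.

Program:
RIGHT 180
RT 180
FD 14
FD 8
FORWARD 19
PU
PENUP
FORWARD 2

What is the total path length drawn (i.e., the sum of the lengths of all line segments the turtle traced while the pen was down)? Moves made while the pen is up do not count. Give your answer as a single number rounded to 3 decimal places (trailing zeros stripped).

Answer: 41

Derivation:
Executing turtle program step by step:
Start: pos=(8,8), heading=225, pen down
RT 180: heading 225 -> 45
RT 180: heading 45 -> 225
FD 14: (8,8) -> (-1.899,-1.899) [heading=225, draw]
FD 8: (-1.899,-1.899) -> (-7.556,-7.556) [heading=225, draw]
FD 19: (-7.556,-7.556) -> (-20.991,-20.991) [heading=225, draw]
PU: pen up
PU: pen up
FD 2: (-20.991,-20.991) -> (-22.406,-22.406) [heading=225, move]
Final: pos=(-22.406,-22.406), heading=225, 3 segment(s) drawn

Segment lengths:
  seg 1: (8,8) -> (-1.899,-1.899), length = 14
  seg 2: (-1.899,-1.899) -> (-7.556,-7.556), length = 8
  seg 3: (-7.556,-7.556) -> (-20.991,-20.991), length = 19
Total = 41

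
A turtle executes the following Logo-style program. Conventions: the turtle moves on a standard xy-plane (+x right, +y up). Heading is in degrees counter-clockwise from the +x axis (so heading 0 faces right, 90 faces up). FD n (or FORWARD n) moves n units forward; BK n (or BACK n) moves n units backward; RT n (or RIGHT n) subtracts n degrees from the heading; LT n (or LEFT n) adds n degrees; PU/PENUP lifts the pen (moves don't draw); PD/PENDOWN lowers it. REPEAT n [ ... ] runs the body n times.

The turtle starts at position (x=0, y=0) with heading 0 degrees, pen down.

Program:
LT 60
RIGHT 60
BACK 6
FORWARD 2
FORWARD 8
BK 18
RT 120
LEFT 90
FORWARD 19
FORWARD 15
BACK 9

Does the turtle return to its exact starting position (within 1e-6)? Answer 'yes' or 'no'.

Answer: no

Derivation:
Executing turtle program step by step:
Start: pos=(0,0), heading=0, pen down
LT 60: heading 0 -> 60
RT 60: heading 60 -> 0
BK 6: (0,0) -> (-6,0) [heading=0, draw]
FD 2: (-6,0) -> (-4,0) [heading=0, draw]
FD 8: (-4,0) -> (4,0) [heading=0, draw]
BK 18: (4,0) -> (-14,0) [heading=0, draw]
RT 120: heading 0 -> 240
LT 90: heading 240 -> 330
FD 19: (-14,0) -> (2.454,-9.5) [heading=330, draw]
FD 15: (2.454,-9.5) -> (15.445,-17) [heading=330, draw]
BK 9: (15.445,-17) -> (7.651,-12.5) [heading=330, draw]
Final: pos=(7.651,-12.5), heading=330, 7 segment(s) drawn

Start position: (0, 0)
Final position: (7.651, -12.5)
Distance = 14.655; >= 1e-6 -> NOT closed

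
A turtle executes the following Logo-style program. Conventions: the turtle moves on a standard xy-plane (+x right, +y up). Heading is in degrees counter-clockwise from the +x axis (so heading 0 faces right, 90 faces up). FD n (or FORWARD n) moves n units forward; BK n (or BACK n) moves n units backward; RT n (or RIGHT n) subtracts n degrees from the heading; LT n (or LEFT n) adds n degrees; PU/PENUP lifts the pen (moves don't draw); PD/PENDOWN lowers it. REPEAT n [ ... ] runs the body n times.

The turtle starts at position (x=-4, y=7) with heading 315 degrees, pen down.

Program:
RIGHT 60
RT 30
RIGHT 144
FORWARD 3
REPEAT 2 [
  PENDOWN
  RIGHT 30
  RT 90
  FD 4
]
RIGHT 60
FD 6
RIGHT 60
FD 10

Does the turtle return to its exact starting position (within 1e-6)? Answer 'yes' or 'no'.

Answer: no

Derivation:
Executing turtle program step by step:
Start: pos=(-4,7), heading=315, pen down
RT 60: heading 315 -> 255
RT 30: heading 255 -> 225
RT 144: heading 225 -> 81
FD 3: (-4,7) -> (-3.531,9.963) [heading=81, draw]
REPEAT 2 [
  -- iteration 1/2 --
  PD: pen down
  RT 30: heading 81 -> 51
  RT 90: heading 51 -> 321
  FD 4: (-3.531,9.963) -> (-0.422,7.446) [heading=321, draw]
  -- iteration 2/2 --
  PD: pen down
  RT 30: heading 321 -> 291
  RT 90: heading 291 -> 201
  FD 4: (-0.422,7.446) -> (-4.156,6.012) [heading=201, draw]
]
RT 60: heading 201 -> 141
FD 6: (-4.156,6.012) -> (-8.819,9.788) [heading=141, draw]
RT 60: heading 141 -> 81
FD 10: (-8.819,9.788) -> (-7.255,19.665) [heading=81, draw]
Final: pos=(-7.255,19.665), heading=81, 5 segment(s) drawn

Start position: (-4, 7)
Final position: (-7.255, 19.665)
Distance = 13.077; >= 1e-6 -> NOT closed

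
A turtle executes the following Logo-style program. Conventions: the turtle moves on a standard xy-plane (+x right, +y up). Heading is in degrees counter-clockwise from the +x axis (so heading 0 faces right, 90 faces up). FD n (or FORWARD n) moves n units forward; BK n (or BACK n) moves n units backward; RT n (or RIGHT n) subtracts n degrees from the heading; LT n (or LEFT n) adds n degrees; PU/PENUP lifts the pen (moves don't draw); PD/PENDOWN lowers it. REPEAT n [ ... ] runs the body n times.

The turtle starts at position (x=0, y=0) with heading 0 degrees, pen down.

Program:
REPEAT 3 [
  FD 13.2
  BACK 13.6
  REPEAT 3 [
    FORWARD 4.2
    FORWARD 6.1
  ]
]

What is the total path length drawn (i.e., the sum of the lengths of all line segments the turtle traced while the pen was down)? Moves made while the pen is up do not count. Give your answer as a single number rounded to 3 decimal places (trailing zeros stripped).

Answer: 173.1

Derivation:
Executing turtle program step by step:
Start: pos=(0,0), heading=0, pen down
REPEAT 3 [
  -- iteration 1/3 --
  FD 13.2: (0,0) -> (13.2,0) [heading=0, draw]
  BK 13.6: (13.2,0) -> (-0.4,0) [heading=0, draw]
  REPEAT 3 [
    -- iteration 1/3 --
    FD 4.2: (-0.4,0) -> (3.8,0) [heading=0, draw]
    FD 6.1: (3.8,0) -> (9.9,0) [heading=0, draw]
    -- iteration 2/3 --
    FD 4.2: (9.9,0) -> (14.1,0) [heading=0, draw]
    FD 6.1: (14.1,0) -> (20.2,0) [heading=0, draw]
    -- iteration 3/3 --
    FD 4.2: (20.2,0) -> (24.4,0) [heading=0, draw]
    FD 6.1: (24.4,0) -> (30.5,0) [heading=0, draw]
  ]
  -- iteration 2/3 --
  FD 13.2: (30.5,0) -> (43.7,0) [heading=0, draw]
  BK 13.6: (43.7,0) -> (30.1,0) [heading=0, draw]
  REPEAT 3 [
    -- iteration 1/3 --
    FD 4.2: (30.1,0) -> (34.3,0) [heading=0, draw]
    FD 6.1: (34.3,0) -> (40.4,0) [heading=0, draw]
    -- iteration 2/3 --
    FD 4.2: (40.4,0) -> (44.6,0) [heading=0, draw]
    FD 6.1: (44.6,0) -> (50.7,0) [heading=0, draw]
    -- iteration 3/3 --
    FD 4.2: (50.7,0) -> (54.9,0) [heading=0, draw]
    FD 6.1: (54.9,0) -> (61,0) [heading=0, draw]
  ]
  -- iteration 3/3 --
  FD 13.2: (61,0) -> (74.2,0) [heading=0, draw]
  BK 13.6: (74.2,0) -> (60.6,0) [heading=0, draw]
  REPEAT 3 [
    -- iteration 1/3 --
    FD 4.2: (60.6,0) -> (64.8,0) [heading=0, draw]
    FD 6.1: (64.8,0) -> (70.9,0) [heading=0, draw]
    -- iteration 2/3 --
    FD 4.2: (70.9,0) -> (75.1,0) [heading=0, draw]
    FD 6.1: (75.1,0) -> (81.2,0) [heading=0, draw]
    -- iteration 3/3 --
    FD 4.2: (81.2,0) -> (85.4,0) [heading=0, draw]
    FD 6.1: (85.4,0) -> (91.5,0) [heading=0, draw]
  ]
]
Final: pos=(91.5,0), heading=0, 24 segment(s) drawn

Segment lengths:
  seg 1: (0,0) -> (13.2,0), length = 13.2
  seg 2: (13.2,0) -> (-0.4,0), length = 13.6
  seg 3: (-0.4,0) -> (3.8,0), length = 4.2
  seg 4: (3.8,0) -> (9.9,0), length = 6.1
  seg 5: (9.9,0) -> (14.1,0), length = 4.2
  seg 6: (14.1,0) -> (20.2,0), length = 6.1
  seg 7: (20.2,0) -> (24.4,0), length = 4.2
  seg 8: (24.4,0) -> (30.5,0), length = 6.1
  seg 9: (30.5,0) -> (43.7,0), length = 13.2
  seg 10: (43.7,0) -> (30.1,0), length = 13.6
  seg 11: (30.1,0) -> (34.3,0), length = 4.2
  seg 12: (34.3,0) -> (40.4,0), length = 6.1
  seg 13: (40.4,0) -> (44.6,0), length = 4.2
  seg 14: (44.6,0) -> (50.7,0), length = 6.1
  seg 15: (50.7,0) -> (54.9,0), length = 4.2
  seg 16: (54.9,0) -> (61,0), length = 6.1
  seg 17: (61,0) -> (74.2,0), length = 13.2
  seg 18: (74.2,0) -> (60.6,0), length = 13.6
  seg 19: (60.6,0) -> (64.8,0), length = 4.2
  seg 20: (64.8,0) -> (70.9,0), length = 6.1
  seg 21: (70.9,0) -> (75.1,0), length = 4.2
  seg 22: (75.1,0) -> (81.2,0), length = 6.1
  seg 23: (81.2,0) -> (85.4,0), length = 4.2
  seg 24: (85.4,0) -> (91.5,0), length = 6.1
Total = 173.1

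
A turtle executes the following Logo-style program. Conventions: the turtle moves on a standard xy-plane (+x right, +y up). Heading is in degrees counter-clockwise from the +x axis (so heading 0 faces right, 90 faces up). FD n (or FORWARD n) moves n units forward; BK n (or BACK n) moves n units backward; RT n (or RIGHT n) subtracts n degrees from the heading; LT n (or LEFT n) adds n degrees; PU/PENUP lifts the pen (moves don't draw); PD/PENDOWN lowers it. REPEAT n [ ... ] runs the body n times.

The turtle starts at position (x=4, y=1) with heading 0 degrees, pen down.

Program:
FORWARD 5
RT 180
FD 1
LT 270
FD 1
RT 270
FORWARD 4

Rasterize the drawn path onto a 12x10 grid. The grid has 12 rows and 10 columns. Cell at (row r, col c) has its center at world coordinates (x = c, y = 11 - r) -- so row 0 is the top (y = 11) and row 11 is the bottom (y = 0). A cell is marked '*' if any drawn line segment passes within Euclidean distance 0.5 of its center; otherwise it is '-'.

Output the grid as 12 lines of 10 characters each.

Segment 0: (4,1) -> (9,1)
Segment 1: (9,1) -> (8,1)
Segment 2: (8,1) -> (8,2)
Segment 3: (8,2) -> (4,2)

Answer: ----------
----------
----------
----------
----------
----------
----------
----------
----------
----*****-
----******
----------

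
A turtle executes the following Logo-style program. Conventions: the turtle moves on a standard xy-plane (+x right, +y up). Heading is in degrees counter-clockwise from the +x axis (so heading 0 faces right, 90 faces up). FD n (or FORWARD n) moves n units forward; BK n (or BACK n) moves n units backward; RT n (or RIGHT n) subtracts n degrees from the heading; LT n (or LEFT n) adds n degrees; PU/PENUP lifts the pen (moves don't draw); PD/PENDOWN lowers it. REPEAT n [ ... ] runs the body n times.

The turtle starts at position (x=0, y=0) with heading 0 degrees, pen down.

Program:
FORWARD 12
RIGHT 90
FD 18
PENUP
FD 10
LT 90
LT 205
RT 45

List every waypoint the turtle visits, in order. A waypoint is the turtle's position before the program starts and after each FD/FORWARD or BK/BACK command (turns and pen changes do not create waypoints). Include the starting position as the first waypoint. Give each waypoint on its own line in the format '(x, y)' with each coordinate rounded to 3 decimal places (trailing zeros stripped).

Answer: (0, 0)
(12, 0)
(12, -18)
(12, -28)

Derivation:
Executing turtle program step by step:
Start: pos=(0,0), heading=0, pen down
FD 12: (0,0) -> (12,0) [heading=0, draw]
RT 90: heading 0 -> 270
FD 18: (12,0) -> (12,-18) [heading=270, draw]
PU: pen up
FD 10: (12,-18) -> (12,-28) [heading=270, move]
LT 90: heading 270 -> 0
LT 205: heading 0 -> 205
RT 45: heading 205 -> 160
Final: pos=(12,-28), heading=160, 2 segment(s) drawn
Waypoints (4 total):
(0, 0)
(12, 0)
(12, -18)
(12, -28)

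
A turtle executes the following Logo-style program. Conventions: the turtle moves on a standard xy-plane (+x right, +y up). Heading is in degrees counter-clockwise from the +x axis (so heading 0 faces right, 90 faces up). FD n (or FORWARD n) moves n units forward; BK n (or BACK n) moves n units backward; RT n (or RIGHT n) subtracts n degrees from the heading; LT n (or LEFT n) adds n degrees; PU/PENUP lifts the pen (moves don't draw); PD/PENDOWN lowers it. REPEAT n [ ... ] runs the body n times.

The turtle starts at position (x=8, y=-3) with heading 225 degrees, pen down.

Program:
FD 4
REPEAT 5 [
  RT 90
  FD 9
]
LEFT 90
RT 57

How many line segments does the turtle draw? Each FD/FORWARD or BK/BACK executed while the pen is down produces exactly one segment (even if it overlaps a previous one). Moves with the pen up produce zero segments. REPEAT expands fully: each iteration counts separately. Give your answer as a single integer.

Executing turtle program step by step:
Start: pos=(8,-3), heading=225, pen down
FD 4: (8,-3) -> (5.172,-5.828) [heading=225, draw]
REPEAT 5 [
  -- iteration 1/5 --
  RT 90: heading 225 -> 135
  FD 9: (5.172,-5.828) -> (-1.192,0.536) [heading=135, draw]
  -- iteration 2/5 --
  RT 90: heading 135 -> 45
  FD 9: (-1.192,0.536) -> (5.172,6.899) [heading=45, draw]
  -- iteration 3/5 --
  RT 90: heading 45 -> 315
  FD 9: (5.172,6.899) -> (11.536,0.536) [heading=315, draw]
  -- iteration 4/5 --
  RT 90: heading 315 -> 225
  FD 9: (11.536,0.536) -> (5.172,-5.828) [heading=225, draw]
  -- iteration 5/5 --
  RT 90: heading 225 -> 135
  FD 9: (5.172,-5.828) -> (-1.192,0.536) [heading=135, draw]
]
LT 90: heading 135 -> 225
RT 57: heading 225 -> 168
Final: pos=(-1.192,0.536), heading=168, 6 segment(s) drawn
Segments drawn: 6

Answer: 6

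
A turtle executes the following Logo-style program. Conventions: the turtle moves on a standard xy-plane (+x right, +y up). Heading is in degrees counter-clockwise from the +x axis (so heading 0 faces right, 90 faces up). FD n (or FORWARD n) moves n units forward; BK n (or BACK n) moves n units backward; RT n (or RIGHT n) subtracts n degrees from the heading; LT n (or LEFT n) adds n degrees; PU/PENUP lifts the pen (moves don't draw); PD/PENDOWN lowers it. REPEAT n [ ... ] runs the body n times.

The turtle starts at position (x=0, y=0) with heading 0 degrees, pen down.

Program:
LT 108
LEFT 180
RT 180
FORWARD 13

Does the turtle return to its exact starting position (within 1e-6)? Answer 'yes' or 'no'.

Answer: no

Derivation:
Executing turtle program step by step:
Start: pos=(0,0), heading=0, pen down
LT 108: heading 0 -> 108
LT 180: heading 108 -> 288
RT 180: heading 288 -> 108
FD 13: (0,0) -> (-4.017,12.364) [heading=108, draw]
Final: pos=(-4.017,12.364), heading=108, 1 segment(s) drawn

Start position: (0, 0)
Final position: (-4.017, 12.364)
Distance = 13; >= 1e-6 -> NOT closed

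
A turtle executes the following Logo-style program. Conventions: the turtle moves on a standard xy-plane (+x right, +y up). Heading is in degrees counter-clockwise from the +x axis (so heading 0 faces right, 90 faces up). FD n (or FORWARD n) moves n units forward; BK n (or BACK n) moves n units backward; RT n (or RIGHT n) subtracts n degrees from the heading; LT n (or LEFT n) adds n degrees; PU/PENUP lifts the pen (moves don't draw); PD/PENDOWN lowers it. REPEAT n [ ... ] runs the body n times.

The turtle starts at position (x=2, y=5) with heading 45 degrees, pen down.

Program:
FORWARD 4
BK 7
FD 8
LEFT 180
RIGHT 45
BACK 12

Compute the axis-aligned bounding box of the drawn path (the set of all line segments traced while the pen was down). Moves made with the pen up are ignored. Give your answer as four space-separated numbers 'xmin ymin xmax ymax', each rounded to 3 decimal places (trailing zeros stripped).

Answer: -0.121 2.879 17.536 8.536

Derivation:
Executing turtle program step by step:
Start: pos=(2,5), heading=45, pen down
FD 4: (2,5) -> (4.828,7.828) [heading=45, draw]
BK 7: (4.828,7.828) -> (-0.121,2.879) [heading=45, draw]
FD 8: (-0.121,2.879) -> (5.536,8.536) [heading=45, draw]
LT 180: heading 45 -> 225
RT 45: heading 225 -> 180
BK 12: (5.536,8.536) -> (17.536,8.536) [heading=180, draw]
Final: pos=(17.536,8.536), heading=180, 4 segment(s) drawn

Segment endpoints: x in {-0.121, 2, 4.828, 5.536, 17.536}, y in {2.879, 5, 7.828, 8.536, 8.536}
xmin=-0.121, ymin=2.879, xmax=17.536, ymax=8.536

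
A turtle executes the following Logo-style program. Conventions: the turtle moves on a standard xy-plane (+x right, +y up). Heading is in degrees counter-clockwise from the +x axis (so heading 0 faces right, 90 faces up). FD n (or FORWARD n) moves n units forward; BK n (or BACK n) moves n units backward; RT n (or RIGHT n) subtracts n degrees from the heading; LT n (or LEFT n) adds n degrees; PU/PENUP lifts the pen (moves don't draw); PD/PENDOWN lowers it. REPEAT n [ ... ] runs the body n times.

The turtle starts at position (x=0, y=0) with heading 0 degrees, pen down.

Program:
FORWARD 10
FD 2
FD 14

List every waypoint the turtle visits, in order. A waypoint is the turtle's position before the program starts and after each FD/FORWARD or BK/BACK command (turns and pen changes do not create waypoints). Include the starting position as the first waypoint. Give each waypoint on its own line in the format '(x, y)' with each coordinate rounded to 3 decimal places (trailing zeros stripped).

Answer: (0, 0)
(10, 0)
(12, 0)
(26, 0)

Derivation:
Executing turtle program step by step:
Start: pos=(0,0), heading=0, pen down
FD 10: (0,0) -> (10,0) [heading=0, draw]
FD 2: (10,0) -> (12,0) [heading=0, draw]
FD 14: (12,0) -> (26,0) [heading=0, draw]
Final: pos=(26,0), heading=0, 3 segment(s) drawn
Waypoints (4 total):
(0, 0)
(10, 0)
(12, 0)
(26, 0)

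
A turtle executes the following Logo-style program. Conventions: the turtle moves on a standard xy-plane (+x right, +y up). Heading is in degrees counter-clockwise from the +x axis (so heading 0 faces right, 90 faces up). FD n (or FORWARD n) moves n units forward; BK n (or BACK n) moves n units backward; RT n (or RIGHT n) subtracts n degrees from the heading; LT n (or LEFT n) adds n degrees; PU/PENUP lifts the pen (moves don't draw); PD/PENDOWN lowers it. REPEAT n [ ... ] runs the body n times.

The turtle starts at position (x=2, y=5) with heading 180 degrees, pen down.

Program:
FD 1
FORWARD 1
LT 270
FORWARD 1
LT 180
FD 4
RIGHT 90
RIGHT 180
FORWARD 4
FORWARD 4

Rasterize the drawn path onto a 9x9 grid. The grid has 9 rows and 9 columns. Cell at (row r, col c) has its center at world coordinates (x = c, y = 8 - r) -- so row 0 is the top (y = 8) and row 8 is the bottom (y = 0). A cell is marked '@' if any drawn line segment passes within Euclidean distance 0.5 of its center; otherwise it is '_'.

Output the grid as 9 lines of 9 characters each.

Answer: _________
_________
@________
@@@______
@________
@________
@@@@@@@@@
_________
_________

Derivation:
Segment 0: (2,5) -> (1,5)
Segment 1: (1,5) -> (0,5)
Segment 2: (0,5) -> (0,6)
Segment 3: (0,6) -> (-0,2)
Segment 4: (-0,2) -> (4,2)
Segment 5: (4,2) -> (8,2)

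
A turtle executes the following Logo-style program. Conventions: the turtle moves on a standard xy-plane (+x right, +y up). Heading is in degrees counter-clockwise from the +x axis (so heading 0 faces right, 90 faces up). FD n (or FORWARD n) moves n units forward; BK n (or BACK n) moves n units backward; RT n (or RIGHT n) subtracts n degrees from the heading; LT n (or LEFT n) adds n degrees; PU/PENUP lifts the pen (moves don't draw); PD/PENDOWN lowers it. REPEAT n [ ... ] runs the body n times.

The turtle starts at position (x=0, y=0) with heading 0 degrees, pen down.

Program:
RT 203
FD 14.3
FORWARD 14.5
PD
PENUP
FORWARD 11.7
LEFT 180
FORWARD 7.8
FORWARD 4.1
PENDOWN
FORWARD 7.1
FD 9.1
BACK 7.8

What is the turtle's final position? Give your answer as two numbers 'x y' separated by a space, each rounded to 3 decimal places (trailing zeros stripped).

Executing turtle program step by step:
Start: pos=(0,0), heading=0, pen down
RT 203: heading 0 -> 157
FD 14.3: (0,0) -> (-13.163,5.587) [heading=157, draw]
FD 14.5: (-13.163,5.587) -> (-26.511,11.253) [heading=157, draw]
PD: pen down
PU: pen up
FD 11.7: (-26.511,11.253) -> (-37.28,15.825) [heading=157, move]
LT 180: heading 157 -> 337
FD 7.8: (-37.28,15.825) -> (-30.101,12.777) [heading=337, move]
FD 4.1: (-30.101,12.777) -> (-26.326,11.175) [heading=337, move]
PD: pen down
FD 7.1: (-26.326,11.175) -> (-19.791,8.401) [heading=337, draw]
FD 9.1: (-19.791,8.401) -> (-11.414,4.845) [heading=337, draw]
BK 7.8: (-11.414,4.845) -> (-18.594,7.893) [heading=337, draw]
Final: pos=(-18.594,7.893), heading=337, 5 segment(s) drawn

Answer: -18.594 7.893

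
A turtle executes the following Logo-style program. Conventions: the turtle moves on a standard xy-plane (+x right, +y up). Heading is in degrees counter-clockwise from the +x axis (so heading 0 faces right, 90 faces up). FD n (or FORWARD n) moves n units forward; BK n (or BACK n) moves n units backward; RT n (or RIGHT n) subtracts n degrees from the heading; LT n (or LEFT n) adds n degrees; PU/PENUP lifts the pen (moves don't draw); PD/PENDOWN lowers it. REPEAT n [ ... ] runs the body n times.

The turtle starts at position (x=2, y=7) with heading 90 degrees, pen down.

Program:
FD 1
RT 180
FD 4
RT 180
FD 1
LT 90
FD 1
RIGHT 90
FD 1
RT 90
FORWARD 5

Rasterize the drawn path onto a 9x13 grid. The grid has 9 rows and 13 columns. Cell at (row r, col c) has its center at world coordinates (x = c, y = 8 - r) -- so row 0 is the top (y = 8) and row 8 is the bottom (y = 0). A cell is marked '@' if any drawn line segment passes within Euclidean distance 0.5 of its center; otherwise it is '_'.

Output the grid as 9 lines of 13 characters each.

Answer: __@__________
__@__________
_@@@@@@______
_@@__________
__@__________
_____________
_____________
_____________
_____________

Derivation:
Segment 0: (2,7) -> (2,8)
Segment 1: (2,8) -> (2,4)
Segment 2: (2,4) -> (2,5)
Segment 3: (2,5) -> (1,5)
Segment 4: (1,5) -> (1,6)
Segment 5: (1,6) -> (6,6)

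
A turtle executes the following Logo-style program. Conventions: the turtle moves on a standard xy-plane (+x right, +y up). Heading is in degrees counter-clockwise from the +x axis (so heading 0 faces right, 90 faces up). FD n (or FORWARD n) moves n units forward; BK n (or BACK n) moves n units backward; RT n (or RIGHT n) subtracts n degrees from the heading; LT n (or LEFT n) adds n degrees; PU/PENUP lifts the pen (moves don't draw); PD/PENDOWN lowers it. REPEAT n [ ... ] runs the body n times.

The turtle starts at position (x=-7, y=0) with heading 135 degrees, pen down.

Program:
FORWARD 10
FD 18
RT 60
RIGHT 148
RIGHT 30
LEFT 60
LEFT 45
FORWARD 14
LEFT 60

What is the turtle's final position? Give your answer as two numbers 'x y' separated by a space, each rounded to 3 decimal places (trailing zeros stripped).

Executing turtle program step by step:
Start: pos=(-7,0), heading=135, pen down
FD 10: (-7,0) -> (-14.071,7.071) [heading=135, draw]
FD 18: (-14.071,7.071) -> (-26.799,19.799) [heading=135, draw]
RT 60: heading 135 -> 75
RT 148: heading 75 -> 287
RT 30: heading 287 -> 257
LT 60: heading 257 -> 317
LT 45: heading 317 -> 2
FD 14: (-26.799,19.799) -> (-12.808,20.288) [heading=2, draw]
LT 60: heading 2 -> 62
Final: pos=(-12.808,20.288), heading=62, 3 segment(s) drawn

Answer: -12.808 20.288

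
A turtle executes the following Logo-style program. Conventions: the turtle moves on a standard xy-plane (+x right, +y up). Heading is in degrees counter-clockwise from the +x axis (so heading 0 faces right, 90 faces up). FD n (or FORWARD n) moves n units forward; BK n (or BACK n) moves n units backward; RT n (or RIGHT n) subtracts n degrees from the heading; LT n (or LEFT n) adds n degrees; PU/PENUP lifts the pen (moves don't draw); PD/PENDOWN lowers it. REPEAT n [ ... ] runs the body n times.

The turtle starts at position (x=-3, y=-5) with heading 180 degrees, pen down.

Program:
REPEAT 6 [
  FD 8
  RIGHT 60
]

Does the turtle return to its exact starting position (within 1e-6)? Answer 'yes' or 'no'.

Executing turtle program step by step:
Start: pos=(-3,-5), heading=180, pen down
REPEAT 6 [
  -- iteration 1/6 --
  FD 8: (-3,-5) -> (-11,-5) [heading=180, draw]
  RT 60: heading 180 -> 120
  -- iteration 2/6 --
  FD 8: (-11,-5) -> (-15,1.928) [heading=120, draw]
  RT 60: heading 120 -> 60
  -- iteration 3/6 --
  FD 8: (-15,1.928) -> (-11,8.856) [heading=60, draw]
  RT 60: heading 60 -> 0
  -- iteration 4/6 --
  FD 8: (-11,8.856) -> (-3,8.856) [heading=0, draw]
  RT 60: heading 0 -> 300
  -- iteration 5/6 --
  FD 8: (-3,8.856) -> (1,1.928) [heading=300, draw]
  RT 60: heading 300 -> 240
  -- iteration 6/6 --
  FD 8: (1,1.928) -> (-3,-5) [heading=240, draw]
  RT 60: heading 240 -> 180
]
Final: pos=(-3,-5), heading=180, 6 segment(s) drawn

Start position: (-3, -5)
Final position: (-3, -5)
Distance = 0; < 1e-6 -> CLOSED

Answer: yes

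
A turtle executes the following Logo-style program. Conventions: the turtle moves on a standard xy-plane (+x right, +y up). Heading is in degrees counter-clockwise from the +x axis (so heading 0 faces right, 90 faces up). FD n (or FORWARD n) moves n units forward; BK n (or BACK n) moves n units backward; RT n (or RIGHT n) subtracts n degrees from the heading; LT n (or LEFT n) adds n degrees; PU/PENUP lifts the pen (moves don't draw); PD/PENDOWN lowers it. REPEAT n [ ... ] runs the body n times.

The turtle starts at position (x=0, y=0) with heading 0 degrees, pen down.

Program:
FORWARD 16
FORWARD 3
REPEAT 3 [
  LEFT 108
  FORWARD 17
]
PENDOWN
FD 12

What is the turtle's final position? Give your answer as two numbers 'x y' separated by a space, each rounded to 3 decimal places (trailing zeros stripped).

Answer: 23.455 -10.87

Derivation:
Executing turtle program step by step:
Start: pos=(0,0), heading=0, pen down
FD 16: (0,0) -> (16,0) [heading=0, draw]
FD 3: (16,0) -> (19,0) [heading=0, draw]
REPEAT 3 [
  -- iteration 1/3 --
  LT 108: heading 0 -> 108
  FD 17: (19,0) -> (13.747,16.168) [heading=108, draw]
  -- iteration 2/3 --
  LT 108: heading 108 -> 216
  FD 17: (13.747,16.168) -> (-0.007,6.176) [heading=216, draw]
  -- iteration 3/3 --
  LT 108: heading 216 -> 324
  FD 17: (-0.007,6.176) -> (13.747,-3.817) [heading=324, draw]
]
PD: pen down
FD 12: (13.747,-3.817) -> (23.455,-10.87) [heading=324, draw]
Final: pos=(23.455,-10.87), heading=324, 6 segment(s) drawn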